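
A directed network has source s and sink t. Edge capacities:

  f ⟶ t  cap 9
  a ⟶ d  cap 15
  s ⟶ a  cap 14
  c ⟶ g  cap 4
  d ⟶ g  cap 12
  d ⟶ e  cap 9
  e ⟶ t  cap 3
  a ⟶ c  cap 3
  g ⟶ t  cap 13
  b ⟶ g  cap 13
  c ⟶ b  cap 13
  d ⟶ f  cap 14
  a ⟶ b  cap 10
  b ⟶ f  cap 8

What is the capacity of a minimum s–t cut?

14

Augment s→a→b→f→t: bottleneck 8, flow now 8.
Augment s→a→b→g→t: bottleneck 2, flow now 10.
Augment s→a→c→g→t: bottleneck 3, flow now 13.
Augment s→a→d→e→t: bottleneck 1, flow now 14.
No augmenting path remains; maximum flow = 14.
By max-flow min-cut, the minimum cut capacity equals the max flow.
In the residual graph, reachable from s: {s}.
Min-cut edges: s→a (14); capacity 14 = 14.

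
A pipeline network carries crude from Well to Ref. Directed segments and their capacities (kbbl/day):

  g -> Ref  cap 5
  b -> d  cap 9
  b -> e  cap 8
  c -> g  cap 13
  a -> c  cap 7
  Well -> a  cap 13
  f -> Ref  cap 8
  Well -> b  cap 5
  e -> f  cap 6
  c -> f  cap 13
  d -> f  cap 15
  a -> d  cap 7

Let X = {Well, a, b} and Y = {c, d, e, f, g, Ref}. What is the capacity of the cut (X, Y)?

Edges leaving {Well, a, b}: a→c (7), a→d (7), b→d (9), b→e (8).
Cut capacity = 7 + 7 + 9 + 8 = 31.

31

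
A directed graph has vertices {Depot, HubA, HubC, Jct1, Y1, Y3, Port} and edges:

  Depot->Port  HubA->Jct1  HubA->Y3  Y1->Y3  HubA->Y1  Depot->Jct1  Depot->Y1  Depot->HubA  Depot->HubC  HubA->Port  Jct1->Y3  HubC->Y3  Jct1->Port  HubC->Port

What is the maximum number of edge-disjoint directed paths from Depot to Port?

4

Assign every edge capacity 1; by Menger, the answer equals the max flow.
Path Depot→Port (+1); total 1.
Path Depot→HubA→Port (+1); total 2.
Path Depot→HubC→Port (+1); total 3.
Path Depot→Jct1→Port (+1); total 4.
No residual Depot→Port path; max flow = 4.
Certifying cut of size 4: {Depot→HubA, Depot→HubC, Depot→Jct1, Depot→Port}.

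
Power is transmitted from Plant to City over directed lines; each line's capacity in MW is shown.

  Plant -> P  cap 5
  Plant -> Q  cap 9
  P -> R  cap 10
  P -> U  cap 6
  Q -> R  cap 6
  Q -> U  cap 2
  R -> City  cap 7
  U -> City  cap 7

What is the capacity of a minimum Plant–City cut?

13

Augment Plant→P→R→City: bottleneck 5, flow now 5.
Augment Plant→Q→R→City: bottleneck 2, flow now 7.
Augment Plant→Q→U→City: bottleneck 2, flow now 9.
Augment Plant→Q→R→P→U→City: bottleneck 4, flow now 13. (uses reverse residual edge)
No augmenting path remains; maximum flow = 13.
By max-flow min-cut, the minimum cut capacity equals the max flow.
In the residual graph, reachable from Plant: {Plant, Q}.
Min-cut edges: Plant→P (5), Q→R (6), Q→U (2); capacity 5 + 6 + 2 = 13.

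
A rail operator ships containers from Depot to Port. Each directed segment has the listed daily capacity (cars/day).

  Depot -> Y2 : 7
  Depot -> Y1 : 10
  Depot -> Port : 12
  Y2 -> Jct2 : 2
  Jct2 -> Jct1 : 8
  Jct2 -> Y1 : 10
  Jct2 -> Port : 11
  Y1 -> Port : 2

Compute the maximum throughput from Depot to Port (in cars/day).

Augment Depot→Port: bottleneck 12, flow now 12.
Augment Depot→Y1→Port: bottleneck 2, flow now 14.
Augment Depot→Y2→Jct2→Port: bottleneck 2, flow now 16.
No augmenting path remains; maximum flow = 16.
In the residual graph, reachable from Depot: {Depot, Y2, Y1}.
Min-cut edges: Depot→Port (12), Y2→Jct2 (2), Y1→Port (2); capacity 12 + 2 + 2 = 16.
This cut is saturated, so no flow can exceed 16.

16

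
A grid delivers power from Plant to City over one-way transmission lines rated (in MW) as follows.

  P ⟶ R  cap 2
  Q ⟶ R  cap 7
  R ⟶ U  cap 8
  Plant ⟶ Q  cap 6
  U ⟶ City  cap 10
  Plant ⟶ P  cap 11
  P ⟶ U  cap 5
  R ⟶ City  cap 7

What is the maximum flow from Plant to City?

13

Augment Plant→P→R→City: bottleneck 2, flow now 2.
Augment Plant→P→U→City: bottleneck 5, flow now 7.
Augment Plant→Q→R→City: bottleneck 5, flow now 12.
Augment Plant→Q→R→U→City: bottleneck 1, flow now 13.
No augmenting path remains; maximum flow = 13.
In the residual graph, reachable from Plant: {Plant, P}.
Min-cut edges: Plant→Q (6), P→R (2), P→U (5); capacity 6 + 2 + 5 = 13.
This cut is saturated, so no flow can exceed 13.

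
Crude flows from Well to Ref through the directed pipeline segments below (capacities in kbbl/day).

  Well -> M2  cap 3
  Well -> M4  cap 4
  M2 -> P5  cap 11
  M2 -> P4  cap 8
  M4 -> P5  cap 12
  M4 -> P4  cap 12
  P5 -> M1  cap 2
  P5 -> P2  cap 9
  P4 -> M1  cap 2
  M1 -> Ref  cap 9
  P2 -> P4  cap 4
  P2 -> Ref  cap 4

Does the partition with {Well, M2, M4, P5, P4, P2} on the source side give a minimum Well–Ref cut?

No — its capacity is 8, but the minimum cut has capacity 7.

Given cut capacity: 2 + 2 + 4 = 8.
Augment Well→M2→P5→M1→Ref: bottleneck 2, flow now 2.
Augment Well→M2→P5→P2→Ref: bottleneck 1, flow now 3.
Augment Well→M4→P5→P2→Ref: bottleneck 3, flow now 6.
Augment Well→M4→P4→M1→Ref: bottleneck 1, flow now 7.
No augmenting path remains; maximum flow = 7.
In the residual graph, reachable from Well: {Well}.
Min-cut edges: Well→M2 (3), Well→M4 (4); capacity 3 + 4 = 7.
Cut capacity 8 exceeds the max flow 7, so it is not minimum.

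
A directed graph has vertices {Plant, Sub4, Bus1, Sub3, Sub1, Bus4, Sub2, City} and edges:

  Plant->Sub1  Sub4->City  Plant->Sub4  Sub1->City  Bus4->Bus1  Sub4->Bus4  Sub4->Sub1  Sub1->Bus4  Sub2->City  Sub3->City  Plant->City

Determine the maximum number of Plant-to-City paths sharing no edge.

3

Assign every edge capacity 1; by Menger, the answer equals the max flow.
Path Plant→City (+1); total 1.
Path Plant→Sub4→City (+1); total 2.
Path Plant→Sub1→City (+1); total 3.
No residual Plant→City path; max flow = 3.
Certifying cut of size 3: {Plant→City, Plant→Sub1, Plant→Sub4}.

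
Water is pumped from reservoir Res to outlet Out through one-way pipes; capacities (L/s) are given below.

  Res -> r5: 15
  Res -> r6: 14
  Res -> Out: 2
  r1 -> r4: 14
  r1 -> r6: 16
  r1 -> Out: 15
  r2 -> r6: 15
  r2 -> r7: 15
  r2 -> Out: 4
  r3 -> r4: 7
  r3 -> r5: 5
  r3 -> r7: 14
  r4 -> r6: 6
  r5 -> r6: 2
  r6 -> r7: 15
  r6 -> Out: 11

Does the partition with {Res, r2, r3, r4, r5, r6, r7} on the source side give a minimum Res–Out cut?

No — its capacity is 17, but the minimum cut has capacity 13.

Given cut capacity: 2 + 4 + 11 = 17.
Augment Res→Out: bottleneck 2, flow now 2.
Augment Res→r6→Out: bottleneck 11, flow now 13.
No augmenting path remains; maximum flow = 13.
In the residual graph, reachable from Res: {Res, r5, r6, r7}.
Min-cut edges: Res→Out (2), r6→Out (11); capacity 2 + 11 = 13.
Cut capacity 17 exceeds the max flow 13, so it is not minimum.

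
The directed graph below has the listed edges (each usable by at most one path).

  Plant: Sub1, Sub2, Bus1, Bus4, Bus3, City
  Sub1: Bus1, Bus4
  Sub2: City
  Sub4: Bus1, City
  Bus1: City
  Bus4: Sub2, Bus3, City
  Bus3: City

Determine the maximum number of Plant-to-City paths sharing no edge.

5

Assign every edge capacity 1; by Menger, the answer equals the max flow.
Path Plant→City (+1); total 1.
Path Plant→Sub2→City (+1); total 2.
Path Plant→Bus1→City (+1); total 3.
Path Plant→Bus4→City (+1); total 4.
Path Plant→Bus3→City (+1); total 5.
No residual Plant→City path; max flow = 5.
Certifying cut of size 5: {Bus1→City, Bus3→City, Bus4→City, Plant→City, Sub2→City}.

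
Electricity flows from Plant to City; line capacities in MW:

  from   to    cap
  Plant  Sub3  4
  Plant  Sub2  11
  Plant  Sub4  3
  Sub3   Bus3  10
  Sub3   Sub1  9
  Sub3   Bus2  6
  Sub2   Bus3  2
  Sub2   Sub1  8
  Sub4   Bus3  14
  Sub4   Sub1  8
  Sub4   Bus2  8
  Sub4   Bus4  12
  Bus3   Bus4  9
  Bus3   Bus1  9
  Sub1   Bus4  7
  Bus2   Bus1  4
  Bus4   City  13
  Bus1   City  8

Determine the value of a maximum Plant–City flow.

16

Augment Plant→Sub4→Bus4→City: bottleneck 3, flow now 3.
Augment Plant→Sub3→Bus3→Bus4→City: bottleneck 4, flow now 7.
Augment Plant→Sub2→Bus3→Bus4→City: bottleneck 2, flow now 9.
Augment Plant→Sub2→Sub1→Bus4→City: bottleneck 4, flow now 13.
Augment Plant→Sub2→Sub1→Bus4→Bus3→Bus1→City: bottleneck 3, flow now 16. (uses reverse residual edge)
No augmenting path remains; maximum flow = 16.
In the residual graph, reachable from Plant: {Plant, Sub2, Sub1}.
Min-cut edges: Plant→Sub3 (4), Plant→Sub4 (3), Sub2→Bus3 (2), Sub1→Bus4 (7); capacity 4 + 3 + 2 + 7 = 16.
This cut is saturated, so no flow can exceed 16.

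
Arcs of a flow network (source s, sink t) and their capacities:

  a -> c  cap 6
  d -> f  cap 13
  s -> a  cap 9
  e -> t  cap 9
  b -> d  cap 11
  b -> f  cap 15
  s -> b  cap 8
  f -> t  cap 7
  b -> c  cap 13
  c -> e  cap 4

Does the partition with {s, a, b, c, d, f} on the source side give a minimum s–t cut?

Given cut capacity: 4 + 7 = 11.
Augment s→b→f→t: bottleneck 7, flow now 7.
Augment s→a→c→e→t: bottleneck 4, flow now 11.
No augmenting path remains; maximum flow = 11.
Cut capacity 11 equals the max flow, so it is a minimum cut.

Yes — it is a minimum cut (capacity 11).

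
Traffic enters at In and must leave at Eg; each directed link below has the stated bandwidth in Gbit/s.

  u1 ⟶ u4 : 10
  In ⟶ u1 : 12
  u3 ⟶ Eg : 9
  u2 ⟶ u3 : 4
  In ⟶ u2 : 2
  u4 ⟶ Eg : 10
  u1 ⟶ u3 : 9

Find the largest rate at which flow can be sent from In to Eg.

14

Augment In→u1→u3→Eg: bottleneck 9, flow now 9.
Augment In→u1→u4→Eg: bottleneck 3, flow now 12.
Augment In→u2→u3→u1→u4→Eg: bottleneck 2, flow now 14. (uses reverse residual edge)
No augmenting path remains; maximum flow = 14.
In the residual graph, reachable from In: {In}.
Min-cut edges: In→u1 (12), In→u2 (2); capacity 12 + 2 = 14.
This cut is saturated, so no flow can exceed 14.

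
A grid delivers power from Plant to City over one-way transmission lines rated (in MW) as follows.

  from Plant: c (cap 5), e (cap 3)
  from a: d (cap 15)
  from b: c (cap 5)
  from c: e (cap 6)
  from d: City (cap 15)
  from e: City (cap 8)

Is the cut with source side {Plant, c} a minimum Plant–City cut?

Given cut capacity: 3 + 6 = 9.
Augment Plant→e→City: bottleneck 3, flow now 3.
Augment Plant→c→e→City: bottleneck 5, flow now 8.
No augmenting path remains; maximum flow = 8.
In the residual graph, reachable from Plant: {Plant}.
Min-cut edges: Plant→c (5), Plant→e (3); capacity 5 + 3 = 8.
Cut capacity 9 exceeds the max flow 8, so it is not minimum.

No — its capacity is 9, but the minimum cut has capacity 8.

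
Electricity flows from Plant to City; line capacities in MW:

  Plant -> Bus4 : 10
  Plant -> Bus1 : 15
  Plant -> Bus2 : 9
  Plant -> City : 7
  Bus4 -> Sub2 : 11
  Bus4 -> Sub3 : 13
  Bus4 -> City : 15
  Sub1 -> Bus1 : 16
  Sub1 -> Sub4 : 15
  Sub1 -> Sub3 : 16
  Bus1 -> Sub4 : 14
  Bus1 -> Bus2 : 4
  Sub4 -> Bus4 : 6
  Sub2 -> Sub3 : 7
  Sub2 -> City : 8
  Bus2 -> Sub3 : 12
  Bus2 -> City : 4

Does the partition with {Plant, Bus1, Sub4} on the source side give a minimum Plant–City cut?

Given cut capacity: 10 + 9 + 7 + 4 + 6 = 36.
Augment Plant→City: bottleneck 7, flow now 7.
Augment Plant→Bus4→City: bottleneck 10, flow now 17.
Augment Plant→Bus2→City: bottleneck 4, flow now 21.
Augment Plant→Bus1→Sub4→Bus4→City: bottleneck 5, flow now 26.
Augment Plant→Bus1→Sub4→Bus4→Sub2→City: bottleneck 1, flow now 27.
No augmenting path remains; maximum flow = 27.
In the residual graph, reachable from Plant: {Plant, Bus1, Sub4, Bus2, Sub3}.
Min-cut edges: Plant→Bus4 (10), Plant→City (7), Sub4→Bus4 (6), Bus2→City (4); capacity 10 + 7 + 6 + 4 = 27.
Cut capacity 36 exceeds the max flow 27, so it is not minimum.

No — its capacity is 36, but the minimum cut has capacity 27.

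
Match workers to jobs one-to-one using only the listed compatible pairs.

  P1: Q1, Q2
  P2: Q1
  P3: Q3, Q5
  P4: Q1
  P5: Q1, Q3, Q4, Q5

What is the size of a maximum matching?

4

Unit-capacity flow: source→left, listed edges, right→sink; max matching = max flow.
Augmenting path P1→Q1 (+1); matched 1.
Augmenting path P3→Q3 (+1); matched 2.
Augmenting path P5→Q4 (+1); matched 3.
Augmenting path P2→Q1→P1→Q2 (+1); matched 4.
No augmenting path remains; maximum matching = 4.
König certificate: {P1, P3, P5, Q1} is a vertex cover of size 4 (every listed pair touches it), so no matching can be larger.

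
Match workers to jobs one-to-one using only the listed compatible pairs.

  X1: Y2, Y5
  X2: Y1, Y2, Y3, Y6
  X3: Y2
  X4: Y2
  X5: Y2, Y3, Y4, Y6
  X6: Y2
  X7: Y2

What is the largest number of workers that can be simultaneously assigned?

Unit-capacity flow: source→left, listed edges, right→sink; max matching = max flow.
Augmenting path X1→Y2 (+1); matched 1.
Augmenting path X2→Y1 (+1); matched 2.
Augmenting path X5→Y3 (+1); matched 3.
Augmenting path X3→Y2→X1→Y5 (+1); matched 4.
No augmenting path remains; maximum matching = 4.
König certificate: {X1, X2, X5, Y2} is a vertex cover of size 4 (every listed pair touches it), so no matching can be larger.

4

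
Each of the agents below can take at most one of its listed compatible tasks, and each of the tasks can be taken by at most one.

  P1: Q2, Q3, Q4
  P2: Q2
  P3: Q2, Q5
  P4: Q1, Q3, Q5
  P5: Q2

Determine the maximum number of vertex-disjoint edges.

Unit-capacity flow: source→left, listed edges, right→sink; max matching = max flow.
Augmenting path P1→Q2 (+1); matched 1.
Augmenting path P3→Q5 (+1); matched 2.
Augmenting path P4→Q1 (+1); matched 3.
Augmenting path P2→Q2→P1→Q3 (+1); matched 4.
No augmenting path remains; maximum matching = 4.
König certificate: {P1, P3, P4, Q2} is a vertex cover of size 4 (every listed pair touches it), so no matching can be larger.

4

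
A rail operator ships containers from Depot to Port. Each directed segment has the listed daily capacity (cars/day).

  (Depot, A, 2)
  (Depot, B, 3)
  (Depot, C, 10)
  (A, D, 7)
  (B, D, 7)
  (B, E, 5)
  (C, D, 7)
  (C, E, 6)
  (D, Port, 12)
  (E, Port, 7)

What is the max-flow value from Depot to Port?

15

Augment Depot→A→D→Port: bottleneck 2, flow now 2.
Augment Depot→B→D→Port: bottleneck 3, flow now 5.
Augment Depot→C→D→Port: bottleneck 7, flow now 12.
Augment Depot→C→E→Port: bottleneck 3, flow now 15.
No augmenting path remains; maximum flow = 15.
In the residual graph, reachable from Depot: {Depot}.
Min-cut edges: Depot→A (2), Depot→B (3), Depot→C (10); capacity 2 + 3 + 10 = 15.
This cut is saturated, so no flow can exceed 15.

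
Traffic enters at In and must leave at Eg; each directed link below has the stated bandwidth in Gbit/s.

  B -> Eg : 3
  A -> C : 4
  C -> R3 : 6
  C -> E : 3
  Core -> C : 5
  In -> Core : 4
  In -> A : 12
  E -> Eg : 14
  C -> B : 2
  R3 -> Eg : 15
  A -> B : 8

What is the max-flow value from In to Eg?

11

Augment In→A→B→Eg: bottleneck 3, flow now 3.
Augment In→Core→C→R3→Eg: bottleneck 4, flow now 7.
Augment In→A→C→R3→Eg: bottleneck 2, flow now 9.
Augment In→A→C→E→Eg: bottleneck 2, flow now 11.
No augmenting path remains; maximum flow = 11.
In the residual graph, reachable from In: {In, A, B}.
Min-cut edges: In→Core (4), A→C (4), B→Eg (3); capacity 4 + 4 + 3 = 11.
This cut is saturated, so no flow can exceed 11.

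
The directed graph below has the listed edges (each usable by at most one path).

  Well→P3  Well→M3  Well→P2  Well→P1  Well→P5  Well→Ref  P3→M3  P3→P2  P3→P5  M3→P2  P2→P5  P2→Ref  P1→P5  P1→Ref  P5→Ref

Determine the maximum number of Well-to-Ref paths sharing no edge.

4

Assign every edge capacity 1; by Menger, the answer equals the max flow.
Path Well→Ref (+1); total 1.
Path Well→P2→Ref (+1); total 2.
Path Well→P1→Ref (+1); total 3.
Path Well→P5→Ref (+1); total 4.
No residual Well→Ref path; max flow = 4.
Certifying cut of size 4: {P2→Ref, P5→Ref, Well→P1, Well→Ref}.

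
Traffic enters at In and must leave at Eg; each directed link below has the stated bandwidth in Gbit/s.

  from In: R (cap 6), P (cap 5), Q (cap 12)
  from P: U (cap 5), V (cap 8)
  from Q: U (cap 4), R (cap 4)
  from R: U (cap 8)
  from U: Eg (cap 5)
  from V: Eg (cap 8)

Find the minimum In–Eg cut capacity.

Augment In→P→U→Eg: bottleneck 5, flow now 5.
Augment In→Q→U→P→V→Eg: bottleneck 4, flow now 9. (uses reverse residual edge)
Augment In→R→U→P→V→Eg: bottleneck 1, flow now 10. (uses reverse residual edge)
No augmenting path remains; maximum flow = 10.
By max-flow min-cut, the minimum cut capacity equals the max flow.
In the residual graph, reachable from In: {In, Q, R, U}.
Min-cut edges: In→P (5), U→Eg (5); capacity 5 + 5 = 10.

10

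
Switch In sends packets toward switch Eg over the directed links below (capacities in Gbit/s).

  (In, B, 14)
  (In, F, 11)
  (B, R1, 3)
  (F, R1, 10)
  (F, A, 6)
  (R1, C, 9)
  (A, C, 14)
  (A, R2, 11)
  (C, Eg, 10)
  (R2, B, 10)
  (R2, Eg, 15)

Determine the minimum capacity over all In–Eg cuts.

Augment In→B→R1→C→Eg: bottleneck 3, flow now 3.
Augment In→F→R1→C→Eg: bottleneck 6, flow now 9.
Augment In→F→A→C→Eg: bottleneck 1, flow now 10.
Augment In→F→A→R2→Eg: bottleneck 4, flow now 14.
No augmenting path remains; maximum flow = 14.
By max-flow min-cut, the minimum cut capacity equals the max flow.
In the residual graph, reachable from In: {In, B}.
Min-cut edges: In→F (11), B→R1 (3); capacity 11 + 3 = 14.

14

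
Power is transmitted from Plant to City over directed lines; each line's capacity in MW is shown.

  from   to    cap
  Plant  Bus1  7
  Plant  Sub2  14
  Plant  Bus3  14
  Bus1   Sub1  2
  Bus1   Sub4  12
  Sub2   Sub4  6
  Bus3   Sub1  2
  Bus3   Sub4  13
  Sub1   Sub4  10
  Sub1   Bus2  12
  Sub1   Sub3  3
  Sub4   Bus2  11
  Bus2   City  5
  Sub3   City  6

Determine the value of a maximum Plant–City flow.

Augment Plant→Bus1→Sub1→Bus2→City: bottleneck 2, flow now 2.
Augment Plant→Bus1→Sub4→Bus2→City: bottleneck 3, flow now 5.
Augment Plant→Bus3→Sub1→Sub3→City: bottleneck 2, flow now 7.
Augment Plant→Bus1→Sub4→Bus2→Sub1→Sub3→City: bottleneck 1, flow now 8. (uses reverse residual edge)
No augmenting path remains; maximum flow = 8.
In the residual graph, reachable from Plant: {Plant, Bus1, Sub2, Bus3, Sub1, Sub4, Bus2}.
Min-cut edges: Sub1→Sub3 (3), Bus2→City (5); capacity 3 + 5 = 8.
This cut is saturated, so no flow can exceed 8.

8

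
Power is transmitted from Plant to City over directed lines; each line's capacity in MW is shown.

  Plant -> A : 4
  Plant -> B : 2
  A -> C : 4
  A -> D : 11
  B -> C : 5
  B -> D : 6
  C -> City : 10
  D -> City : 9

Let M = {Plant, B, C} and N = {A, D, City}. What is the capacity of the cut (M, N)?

20

Edges leaving {Plant, B, C}: Plant→A (4), B→D (6), C→City (10).
Cut capacity = 4 + 6 + 10 = 20.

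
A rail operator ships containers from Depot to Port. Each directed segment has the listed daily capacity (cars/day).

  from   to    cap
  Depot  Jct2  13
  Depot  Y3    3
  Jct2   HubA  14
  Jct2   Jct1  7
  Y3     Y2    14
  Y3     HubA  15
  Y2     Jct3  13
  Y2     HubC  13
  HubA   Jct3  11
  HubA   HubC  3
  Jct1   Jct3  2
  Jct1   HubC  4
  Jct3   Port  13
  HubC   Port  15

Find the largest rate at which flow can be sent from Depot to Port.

16

Augment Depot→Jct2→HubA→Jct3→Port: bottleneck 11, flow now 11.
Augment Depot→Jct2→HubA→HubC→Port: bottleneck 2, flow now 13.
Augment Depot→Y3→Y2→Jct3→Port: bottleneck 2, flow now 15.
Augment Depot→Y3→Y2→HubC→Port: bottleneck 1, flow now 16.
No augmenting path remains; maximum flow = 16.
In the residual graph, reachable from Depot: {Depot}.
Min-cut edges: Depot→Jct2 (13), Depot→Y3 (3); capacity 13 + 3 = 16.
This cut is saturated, so no flow can exceed 16.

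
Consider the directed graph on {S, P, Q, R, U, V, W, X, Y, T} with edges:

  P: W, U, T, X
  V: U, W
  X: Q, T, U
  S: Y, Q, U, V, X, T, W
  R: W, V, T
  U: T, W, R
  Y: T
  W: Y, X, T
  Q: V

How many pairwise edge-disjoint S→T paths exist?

Assign every edge capacity 1; by Menger, the answer equals the max flow.
Path S→T (+1); total 1.
Path S→U→T (+1); total 2.
Path S→W→T (+1); total 3.
Path S→X→T (+1); total 4.
Path S→Y→T (+1); total 5.
Path S→V→U→R→T (+1); total 6.
No residual S→T path; max flow = 6.
Certifying cut of size 6: {S→T, U→R, U→T, W→T, X→T, Y→T}.

6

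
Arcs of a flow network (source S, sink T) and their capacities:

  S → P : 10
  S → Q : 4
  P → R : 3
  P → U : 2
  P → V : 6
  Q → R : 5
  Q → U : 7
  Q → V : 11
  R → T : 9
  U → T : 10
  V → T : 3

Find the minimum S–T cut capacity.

Augment S→P→R→T: bottleneck 3, flow now 3.
Augment S→P→U→T: bottleneck 2, flow now 5.
Augment S→P→V→T: bottleneck 3, flow now 8.
Augment S→Q→R→T: bottleneck 4, flow now 12.
No augmenting path remains; maximum flow = 12.
By max-flow min-cut, the minimum cut capacity equals the max flow.
In the residual graph, reachable from S: {S, P, V}.
Min-cut edges: S→Q (4), P→R (3), P→U (2), V→T (3); capacity 4 + 3 + 2 + 3 = 12.

12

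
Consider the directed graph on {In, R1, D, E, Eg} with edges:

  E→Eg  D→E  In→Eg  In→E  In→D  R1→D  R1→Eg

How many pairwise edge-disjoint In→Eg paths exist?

Assign every edge capacity 1; by Menger, the answer equals the max flow.
Path In→Eg (+1); total 1.
Path In→E→Eg (+1); total 2.
No residual In→Eg path; max flow = 2.
Certifying cut of size 2: {E→Eg, In→Eg}.

2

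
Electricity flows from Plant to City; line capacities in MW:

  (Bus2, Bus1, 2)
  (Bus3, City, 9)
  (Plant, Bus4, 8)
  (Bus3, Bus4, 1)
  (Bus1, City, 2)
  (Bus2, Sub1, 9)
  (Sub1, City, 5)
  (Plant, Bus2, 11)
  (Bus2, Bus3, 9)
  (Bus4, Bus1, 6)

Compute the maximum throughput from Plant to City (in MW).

Augment Plant→Bus2→Bus1→City: bottleneck 2, flow now 2.
Augment Plant→Bus2→Sub1→City: bottleneck 5, flow now 7.
Augment Plant→Bus2→Bus3→City: bottleneck 4, flow now 11.
Augment Plant→Bus4→Bus1→Bus2→Bus3→City: bottleneck 2, flow now 13. (uses reverse residual edge)
No augmenting path remains; maximum flow = 13.
In the residual graph, reachable from Plant: {Plant, Bus4, Bus1}.
Min-cut edges: Plant→Bus2 (11), Bus1→City (2); capacity 11 + 2 = 13.
This cut is saturated, so no flow can exceed 13.

13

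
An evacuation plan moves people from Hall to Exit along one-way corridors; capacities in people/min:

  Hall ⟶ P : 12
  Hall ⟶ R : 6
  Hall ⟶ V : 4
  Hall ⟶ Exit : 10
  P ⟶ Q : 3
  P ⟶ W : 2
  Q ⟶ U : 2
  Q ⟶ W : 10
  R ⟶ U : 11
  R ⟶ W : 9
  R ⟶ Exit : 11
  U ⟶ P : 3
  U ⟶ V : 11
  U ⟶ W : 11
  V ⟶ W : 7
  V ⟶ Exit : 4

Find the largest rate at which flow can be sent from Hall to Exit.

20

Augment Hall→Exit: bottleneck 10, flow now 10.
Augment Hall→R→Exit: bottleneck 6, flow now 16.
Augment Hall→V→Exit: bottleneck 4, flow now 20.
No augmenting path remains; maximum flow = 20.
In the residual graph, reachable from Hall: {Hall, P, Q, U, V, W}.
Min-cut edges: Hall→R (6), Hall→Exit (10), V→Exit (4); capacity 6 + 10 + 4 = 20.
This cut is saturated, so no flow can exceed 20.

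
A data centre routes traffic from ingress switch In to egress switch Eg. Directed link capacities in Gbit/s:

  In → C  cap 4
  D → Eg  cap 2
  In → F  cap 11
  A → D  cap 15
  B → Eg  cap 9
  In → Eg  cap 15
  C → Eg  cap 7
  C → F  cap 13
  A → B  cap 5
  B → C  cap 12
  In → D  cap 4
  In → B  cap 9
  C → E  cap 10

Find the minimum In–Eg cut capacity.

30

Augment In→Eg: bottleneck 15, flow now 15.
Augment In→B→Eg: bottleneck 9, flow now 24.
Augment In→C→Eg: bottleneck 4, flow now 28.
Augment In→D→Eg: bottleneck 2, flow now 30.
No augmenting path remains; maximum flow = 30.
By max-flow min-cut, the minimum cut capacity equals the max flow.
In the residual graph, reachable from In: {In, D, F}.
Min-cut edges: In→B (9), In→C (4), In→Eg (15), D→Eg (2); capacity 9 + 4 + 15 + 2 = 30.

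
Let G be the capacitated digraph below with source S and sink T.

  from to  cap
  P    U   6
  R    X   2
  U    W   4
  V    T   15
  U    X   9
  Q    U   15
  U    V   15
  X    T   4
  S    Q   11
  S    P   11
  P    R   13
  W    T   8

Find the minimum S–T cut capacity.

Augment S→P→R→X→T: bottleneck 2, flow now 2.
Augment S→P→U→V→T: bottleneck 6, flow now 8.
Augment S→Q→U→V→T: bottleneck 9, flow now 17.
Augment S→Q→U→W→T: bottleneck 2, flow now 19.
No augmenting path remains; maximum flow = 19.
By max-flow min-cut, the minimum cut capacity equals the max flow.
In the residual graph, reachable from S: {S, P, R}.
Min-cut edges: S→Q (11), P→U (6), R→X (2); capacity 11 + 6 + 2 = 19.

19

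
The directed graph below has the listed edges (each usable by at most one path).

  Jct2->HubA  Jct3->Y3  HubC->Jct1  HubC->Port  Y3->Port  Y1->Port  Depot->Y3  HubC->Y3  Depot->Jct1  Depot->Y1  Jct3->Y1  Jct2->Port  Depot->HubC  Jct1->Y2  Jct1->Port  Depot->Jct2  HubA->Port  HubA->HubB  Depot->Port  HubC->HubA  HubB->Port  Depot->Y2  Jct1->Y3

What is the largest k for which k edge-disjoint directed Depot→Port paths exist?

Assign every edge capacity 1; by Menger, the answer equals the max flow.
Path Depot→Port (+1); total 1.
Path Depot→HubC→Port (+1); total 2.
Path Depot→Jct2→Port (+1); total 3.
Path Depot→Jct1→Port (+1); total 4.
Path Depot→Y3→Port (+1); total 5.
Path Depot→Y1→Port (+1); total 6.
No residual Depot→Port path; max flow = 6.
Certifying cut of size 6: {Depot→HubC, Depot→Jct1, Depot→Jct2, Depot→Port, Depot→Y1, Depot→Y3}.

6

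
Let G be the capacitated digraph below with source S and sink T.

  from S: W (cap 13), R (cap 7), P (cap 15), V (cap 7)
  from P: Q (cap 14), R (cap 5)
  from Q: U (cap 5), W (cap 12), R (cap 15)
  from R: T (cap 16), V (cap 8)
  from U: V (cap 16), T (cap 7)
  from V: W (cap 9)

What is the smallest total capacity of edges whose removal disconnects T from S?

Augment S→R→T: bottleneck 7, flow now 7.
Augment S→P→R→T: bottleneck 5, flow now 12.
Augment S→P→Q→R→T: bottleneck 4, flow now 16.
Augment S→P→Q→U→T: bottleneck 5, flow now 21.
No augmenting path remains; maximum flow = 21.
By max-flow min-cut, the minimum cut capacity equals the max flow.
In the residual graph, reachable from S: {S, P, Q, R, V, W}.
Min-cut edges: Q→U (5), R→T (16); capacity 5 + 16 = 21.

21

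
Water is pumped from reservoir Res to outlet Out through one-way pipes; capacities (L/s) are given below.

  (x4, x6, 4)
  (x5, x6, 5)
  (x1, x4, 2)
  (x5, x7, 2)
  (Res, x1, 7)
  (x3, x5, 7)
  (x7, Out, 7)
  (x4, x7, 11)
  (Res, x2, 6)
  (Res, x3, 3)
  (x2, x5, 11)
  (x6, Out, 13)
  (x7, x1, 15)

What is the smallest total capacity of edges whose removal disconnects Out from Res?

9

Augment Res→x1→x4→x6→Out: bottleneck 2, flow now 2.
Augment Res→x2→x5→x6→Out: bottleneck 5, flow now 7.
Augment Res→x2→x5→x7→Out: bottleneck 1, flow now 8.
Augment Res→x3→x5→x7→Out: bottleneck 1, flow now 9.
No augmenting path remains; maximum flow = 9.
By max-flow min-cut, the minimum cut capacity equals the max flow.
In the residual graph, reachable from Res: {Res, x1, x2, x3, x5}.
Min-cut edges: x1→x4 (2), x5→x6 (5), x5→x7 (2); capacity 2 + 5 + 2 = 9.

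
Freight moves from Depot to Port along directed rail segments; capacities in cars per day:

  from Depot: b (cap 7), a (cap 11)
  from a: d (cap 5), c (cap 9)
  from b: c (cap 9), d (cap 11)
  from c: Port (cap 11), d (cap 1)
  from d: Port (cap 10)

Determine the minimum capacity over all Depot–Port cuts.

18

Augment Depot→a→c→Port: bottleneck 9, flow now 9.
Augment Depot→a→d→Port: bottleneck 2, flow now 11.
Augment Depot→b→c→Port: bottleneck 2, flow now 13.
Augment Depot→b→d→Port: bottleneck 5, flow now 18.
No augmenting path remains; maximum flow = 18.
By max-flow min-cut, the minimum cut capacity equals the max flow.
In the residual graph, reachable from Depot: {Depot}.
Min-cut edges: Depot→a (11), Depot→b (7); capacity 11 + 7 = 18.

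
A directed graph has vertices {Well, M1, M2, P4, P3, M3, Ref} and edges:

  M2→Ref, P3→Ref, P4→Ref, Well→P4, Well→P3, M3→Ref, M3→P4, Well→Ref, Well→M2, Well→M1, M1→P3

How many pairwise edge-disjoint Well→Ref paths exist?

4

Assign every edge capacity 1; by Menger, the answer equals the max flow.
Path Well→Ref (+1); total 1.
Path Well→M2→Ref (+1); total 2.
Path Well→P4→Ref (+1); total 3.
Path Well→P3→Ref (+1); total 4.
No residual Well→Ref path; max flow = 4.
Certifying cut of size 4: {P3→Ref, Well→M2, Well→P4, Well→Ref}.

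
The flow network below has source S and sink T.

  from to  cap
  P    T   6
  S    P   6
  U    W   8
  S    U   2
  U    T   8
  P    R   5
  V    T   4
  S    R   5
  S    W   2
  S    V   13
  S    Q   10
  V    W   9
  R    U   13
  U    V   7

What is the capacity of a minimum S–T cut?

Augment S→P→T: bottleneck 6, flow now 6.
Augment S→U→T: bottleneck 2, flow now 8.
Augment S→V→T: bottleneck 4, flow now 12.
Augment S→R→U→T: bottleneck 5, flow now 17.
No augmenting path remains; maximum flow = 17.
By max-flow min-cut, the minimum cut capacity equals the max flow.
In the residual graph, reachable from S: {S, Q, V, W}.
Min-cut edges: S→P (6), S→R (5), S→U (2), V→T (4); capacity 6 + 5 + 2 + 4 = 17.

17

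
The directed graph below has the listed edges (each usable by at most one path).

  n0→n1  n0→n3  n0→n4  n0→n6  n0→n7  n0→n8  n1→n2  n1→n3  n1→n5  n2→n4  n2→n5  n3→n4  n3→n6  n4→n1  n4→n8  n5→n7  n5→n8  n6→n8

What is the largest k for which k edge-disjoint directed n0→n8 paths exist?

Assign every edge capacity 1; by Menger, the answer equals the max flow.
Path n0→n8 (+1); total 1.
Path n0→n4→n8 (+1); total 2.
Path n0→n6→n8 (+1); total 3.
Path n0→n1→n5→n8 (+1); total 4.
No residual n0→n8 path; max flow = 4.
Certifying cut of size 4: {n0→n8, n4→n8, n5→n8, n6→n8}.

4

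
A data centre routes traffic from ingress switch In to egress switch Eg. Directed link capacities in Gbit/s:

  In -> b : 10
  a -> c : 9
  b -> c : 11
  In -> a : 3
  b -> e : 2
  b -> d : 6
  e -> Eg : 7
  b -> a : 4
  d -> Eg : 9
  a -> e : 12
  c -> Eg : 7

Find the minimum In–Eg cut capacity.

Augment In→a→c→Eg: bottleneck 3, flow now 3.
Augment In→b→c→Eg: bottleneck 4, flow now 7.
Augment In→b→d→Eg: bottleneck 6, flow now 13.
No augmenting path remains; maximum flow = 13.
By max-flow min-cut, the minimum cut capacity equals the max flow.
In the residual graph, reachable from In: {In}.
Min-cut edges: In→a (3), In→b (10); capacity 3 + 10 = 13.

13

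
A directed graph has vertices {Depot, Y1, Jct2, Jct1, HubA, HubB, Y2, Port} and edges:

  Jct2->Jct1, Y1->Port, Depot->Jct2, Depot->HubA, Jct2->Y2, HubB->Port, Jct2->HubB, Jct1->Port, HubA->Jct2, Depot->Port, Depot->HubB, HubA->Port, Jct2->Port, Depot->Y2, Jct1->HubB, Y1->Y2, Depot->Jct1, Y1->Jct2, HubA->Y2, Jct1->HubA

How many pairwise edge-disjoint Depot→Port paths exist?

5

Assign every edge capacity 1; by Menger, the answer equals the max flow.
Path Depot→Port (+1); total 1.
Path Depot→Jct2→Port (+1); total 2.
Path Depot→Jct1→Port (+1); total 3.
Path Depot→HubA→Port (+1); total 4.
Path Depot→HubB→Port (+1); total 5.
No residual Depot→Port path; max flow = 5.
Certifying cut of size 5: {Depot→HubA, Depot→HubB, Depot→Jct1, Depot→Jct2, Depot→Port}.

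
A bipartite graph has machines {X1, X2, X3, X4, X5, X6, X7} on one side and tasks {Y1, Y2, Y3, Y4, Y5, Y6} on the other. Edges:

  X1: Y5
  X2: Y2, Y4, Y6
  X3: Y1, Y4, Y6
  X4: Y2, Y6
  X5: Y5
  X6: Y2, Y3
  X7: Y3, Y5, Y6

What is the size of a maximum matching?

6

Unit-capacity flow: source→left, listed edges, right→sink; max matching = max flow.
Augmenting path X1→Y5 (+1); matched 1.
Augmenting path X2→Y2 (+1); matched 2.
Augmenting path X3→Y1 (+1); matched 3.
Augmenting path X4→Y6 (+1); matched 4.
Augmenting path X6→Y3 (+1); matched 5.
Augmenting path X7→Y3→X6→Y2→X2→Y4 (+1); matched 6.
No augmenting path remains; maximum matching = 6.
König certificate: {X2, X3, X4, X6, X7, Y5} is a vertex cover of size 6 (every listed pair touches it), so no matching can be larger.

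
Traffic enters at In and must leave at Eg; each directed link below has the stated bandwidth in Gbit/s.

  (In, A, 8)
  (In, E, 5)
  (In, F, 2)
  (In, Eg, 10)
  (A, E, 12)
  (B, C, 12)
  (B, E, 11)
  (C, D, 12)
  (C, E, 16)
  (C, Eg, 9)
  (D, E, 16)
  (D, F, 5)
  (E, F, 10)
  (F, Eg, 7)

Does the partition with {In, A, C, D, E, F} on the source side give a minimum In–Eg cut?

Given cut capacity: 10 + 9 + 7 = 26.
Augment In→Eg: bottleneck 10, flow now 10.
Augment In→F→Eg: bottleneck 2, flow now 12.
Augment In→E→F→Eg: bottleneck 5, flow now 17.
No augmenting path remains; maximum flow = 17.
In the residual graph, reachable from In: {In, A, E, F}.
Min-cut edges: In→Eg (10), F→Eg (7); capacity 10 + 7 = 17.
Cut capacity 26 exceeds the max flow 17, so it is not minimum.

No — its capacity is 26, but the minimum cut has capacity 17.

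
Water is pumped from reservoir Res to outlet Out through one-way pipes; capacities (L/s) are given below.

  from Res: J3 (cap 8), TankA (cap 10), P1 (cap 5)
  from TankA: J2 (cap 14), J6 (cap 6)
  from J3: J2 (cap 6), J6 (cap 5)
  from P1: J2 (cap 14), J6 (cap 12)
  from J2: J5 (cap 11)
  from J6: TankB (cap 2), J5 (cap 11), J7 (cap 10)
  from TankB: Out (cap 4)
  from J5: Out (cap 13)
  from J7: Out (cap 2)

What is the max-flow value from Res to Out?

Augment Res→TankA→J2→J5→Out: bottleneck 10, flow now 10.
Augment Res→J3→J2→J5→Out: bottleneck 1, flow now 11.
Augment Res→J3→J6→TankB→Out: bottleneck 2, flow now 13.
Augment Res→J3→J6→J5→Out: bottleneck 2, flow now 15.
Augment Res→J3→J6→J7→Out: bottleneck 1, flow now 16.
Augment Res→P1→J6→J7→Out: bottleneck 1, flow now 17.
No augmenting path remains; maximum flow = 17.
In the residual graph, reachable from Res: {Res, TankA, J3, P1, J2, J6, J5, J7}.
Min-cut edges: J6→TankB (2), J5→Out (13), J7→Out (2); capacity 2 + 13 + 2 = 17.
This cut is saturated, so no flow can exceed 17.

17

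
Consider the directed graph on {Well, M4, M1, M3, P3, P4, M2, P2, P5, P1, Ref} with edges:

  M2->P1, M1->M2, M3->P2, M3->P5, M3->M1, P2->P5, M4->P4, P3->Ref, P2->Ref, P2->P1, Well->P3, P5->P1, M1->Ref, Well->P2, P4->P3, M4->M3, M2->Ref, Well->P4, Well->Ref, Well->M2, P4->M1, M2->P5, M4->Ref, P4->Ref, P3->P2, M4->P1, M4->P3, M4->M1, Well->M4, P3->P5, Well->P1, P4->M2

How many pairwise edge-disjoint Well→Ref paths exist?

Assign every edge capacity 1; by Menger, the answer equals the max flow.
Path Well→Ref (+1); total 1.
Path Well→M4→Ref (+1); total 2.
Path Well→P3→Ref (+1); total 3.
Path Well→P4→Ref (+1); total 4.
Path Well→M2→Ref (+1); total 5.
Path Well→P2→Ref (+1); total 6.
No residual Well→Ref path; max flow = 6.
Certifying cut of size 6: {Well→M2, Well→M4, Well→P2, Well→P3, Well→P4, Well→Ref}.

6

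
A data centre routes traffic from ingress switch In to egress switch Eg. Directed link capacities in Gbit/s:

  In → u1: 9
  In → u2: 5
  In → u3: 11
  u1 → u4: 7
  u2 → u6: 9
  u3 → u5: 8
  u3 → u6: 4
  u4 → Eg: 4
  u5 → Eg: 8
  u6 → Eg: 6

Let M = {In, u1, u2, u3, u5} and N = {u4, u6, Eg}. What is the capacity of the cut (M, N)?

28

Edges leaving {In, u1, u2, u3, u5}: u1→u4 (7), u2→u6 (9), u3→u6 (4), u5→Eg (8).
Cut capacity = 7 + 9 + 4 + 8 = 28.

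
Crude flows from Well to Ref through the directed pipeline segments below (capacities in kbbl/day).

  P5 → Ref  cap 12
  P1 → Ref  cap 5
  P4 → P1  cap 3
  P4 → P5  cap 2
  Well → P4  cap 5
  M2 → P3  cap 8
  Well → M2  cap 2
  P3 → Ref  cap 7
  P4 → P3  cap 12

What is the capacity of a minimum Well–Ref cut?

Augment Well→M2→P3→Ref: bottleneck 2, flow now 2.
Augment Well→P4→P1→Ref: bottleneck 3, flow now 5.
Augment Well→P4→P5→Ref: bottleneck 2, flow now 7.
No augmenting path remains; maximum flow = 7.
By max-flow min-cut, the minimum cut capacity equals the max flow.
In the residual graph, reachable from Well: {Well}.
Min-cut edges: Well→M2 (2), Well→P4 (5); capacity 2 + 5 = 7.

7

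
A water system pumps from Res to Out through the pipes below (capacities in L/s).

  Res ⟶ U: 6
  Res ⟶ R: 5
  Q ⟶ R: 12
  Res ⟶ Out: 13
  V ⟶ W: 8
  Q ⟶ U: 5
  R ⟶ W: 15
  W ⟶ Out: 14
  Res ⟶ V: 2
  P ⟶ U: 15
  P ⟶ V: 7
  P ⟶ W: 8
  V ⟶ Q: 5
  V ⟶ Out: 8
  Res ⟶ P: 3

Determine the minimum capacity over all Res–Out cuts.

23

Augment Res→Out: bottleneck 13, flow now 13.
Augment Res→V→Out: bottleneck 2, flow now 15.
Augment Res→P→V→Out: bottleneck 3, flow now 18.
Augment Res→R→W→Out: bottleneck 5, flow now 23.
No augmenting path remains; maximum flow = 23.
By max-flow min-cut, the minimum cut capacity equals the max flow.
In the residual graph, reachable from Res: {Res, U}.
Min-cut edges: Res→P (3), Res→R (5), Res→V (2), Res→Out (13); capacity 3 + 5 + 2 + 13 = 23.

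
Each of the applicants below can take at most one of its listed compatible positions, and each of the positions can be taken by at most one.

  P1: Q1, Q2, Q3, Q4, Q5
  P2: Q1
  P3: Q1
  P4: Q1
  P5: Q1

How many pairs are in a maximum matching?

Unit-capacity flow: source→left, listed edges, right→sink; max matching = max flow.
Augmenting path P1→Q1 (+1); matched 1.
Augmenting path P2→Q1→P1→Q2 (+1); matched 2.
No augmenting path remains; maximum matching = 2.
König certificate: {P1, Q1} is a vertex cover of size 2 (every listed pair touches it), so no matching can be larger.

2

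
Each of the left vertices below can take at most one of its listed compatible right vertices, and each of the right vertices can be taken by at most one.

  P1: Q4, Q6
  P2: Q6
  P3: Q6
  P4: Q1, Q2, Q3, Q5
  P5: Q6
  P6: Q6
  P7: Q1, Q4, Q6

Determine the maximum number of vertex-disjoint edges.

Unit-capacity flow: source→left, listed edges, right→sink; max matching = max flow.
Augmenting path P1→Q4 (+1); matched 1.
Augmenting path P2→Q6 (+1); matched 2.
Augmenting path P4→Q1 (+1); matched 3.
Augmenting path P7→Q1→P4→Q2 (+1); matched 4.
No augmenting path remains; maximum matching = 4.
König certificate: {P1, P4, P7, Q6} is a vertex cover of size 4 (every listed pair touches it), so no matching can be larger.

4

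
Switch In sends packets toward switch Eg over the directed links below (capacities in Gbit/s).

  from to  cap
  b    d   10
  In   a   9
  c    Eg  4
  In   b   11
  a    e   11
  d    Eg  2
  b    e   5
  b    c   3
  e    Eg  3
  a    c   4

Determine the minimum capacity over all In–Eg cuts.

Augment In→a→c→Eg: bottleneck 4, flow now 4.
Augment In→a→e→Eg: bottleneck 3, flow now 7.
Augment In→b→d→Eg: bottleneck 2, flow now 9.
No augmenting path remains; maximum flow = 9.
By max-flow min-cut, the minimum cut capacity equals the max flow.
In the residual graph, reachable from In: {In, a, b, c, d, e}.
Min-cut edges: c→Eg (4), d→Eg (2), e→Eg (3); capacity 4 + 2 + 3 = 9.

9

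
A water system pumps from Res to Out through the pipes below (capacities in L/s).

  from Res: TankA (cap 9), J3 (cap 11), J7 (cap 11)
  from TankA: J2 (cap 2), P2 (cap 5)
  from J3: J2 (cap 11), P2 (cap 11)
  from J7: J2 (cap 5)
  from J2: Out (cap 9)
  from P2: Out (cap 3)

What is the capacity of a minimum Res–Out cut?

12

Augment Res→TankA→J2→Out: bottleneck 2, flow now 2.
Augment Res→TankA→P2→Out: bottleneck 3, flow now 5.
Augment Res→J3→J2→Out: bottleneck 7, flow now 12.
No augmenting path remains; maximum flow = 12.
By max-flow min-cut, the minimum cut capacity equals the max flow.
In the residual graph, reachable from Res: {Res, TankA, J3, J7, J2, P2}.
Min-cut edges: J2→Out (9), P2→Out (3); capacity 9 + 3 = 12.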